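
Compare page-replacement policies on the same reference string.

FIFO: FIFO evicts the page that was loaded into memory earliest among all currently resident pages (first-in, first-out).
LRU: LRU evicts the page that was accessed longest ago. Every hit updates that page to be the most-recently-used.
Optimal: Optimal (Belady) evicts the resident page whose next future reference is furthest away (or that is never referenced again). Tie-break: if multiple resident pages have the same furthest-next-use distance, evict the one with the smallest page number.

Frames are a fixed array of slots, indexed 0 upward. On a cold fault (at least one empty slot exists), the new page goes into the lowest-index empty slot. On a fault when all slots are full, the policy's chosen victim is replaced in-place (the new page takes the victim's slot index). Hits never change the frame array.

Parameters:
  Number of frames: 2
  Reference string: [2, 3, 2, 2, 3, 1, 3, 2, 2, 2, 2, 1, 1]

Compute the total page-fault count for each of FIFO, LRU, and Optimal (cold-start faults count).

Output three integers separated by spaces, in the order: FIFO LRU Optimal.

--- FIFO ---
  step 0: ref 2 -> FAULT, frames=[2,-] (faults so far: 1)
  step 1: ref 3 -> FAULT, frames=[2,3] (faults so far: 2)
  step 2: ref 2 -> HIT, frames=[2,3] (faults so far: 2)
  step 3: ref 2 -> HIT, frames=[2,3] (faults so far: 2)
  step 4: ref 3 -> HIT, frames=[2,3] (faults so far: 2)
  step 5: ref 1 -> FAULT, evict 2, frames=[1,3] (faults so far: 3)
  step 6: ref 3 -> HIT, frames=[1,3] (faults so far: 3)
  step 7: ref 2 -> FAULT, evict 3, frames=[1,2] (faults so far: 4)
  step 8: ref 2 -> HIT, frames=[1,2] (faults so far: 4)
  step 9: ref 2 -> HIT, frames=[1,2] (faults so far: 4)
  step 10: ref 2 -> HIT, frames=[1,2] (faults so far: 4)
  step 11: ref 1 -> HIT, frames=[1,2] (faults so far: 4)
  step 12: ref 1 -> HIT, frames=[1,2] (faults so far: 4)
  FIFO total faults: 4
--- LRU ---
  step 0: ref 2 -> FAULT, frames=[2,-] (faults so far: 1)
  step 1: ref 3 -> FAULT, frames=[2,3] (faults so far: 2)
  step 2: ref 2 -> HIT, frames=[2,3] (faults so far: 2)
  step 3: ref 2 -> HIT, frames=[2,3] (faults so far: 2)
  step 4: ref 3 -> HIT, frames=[2,3] (faults so far: 2)
  step 5: ref 1 -> FAULT, evict 2, frames=[1,3] (faults so far: 3)
  step 6: ref 3 -> HIT, frames=[1,3] (faults so far: 3)
  step 7: ref 2 -> FAULT, evict 1, frames=[2,3] (faults so far: 4)
  step 8: ref 2 -> HIT, frames=[2,3] (faults so far: 4)
  step 9: ref 2 -> HIT, frames=[2,3] (faults so far: 4)
  step 10: ref 2 -> HIT, frames=[2,3] (faults so far: 4)
  step 11: ref 1 -> FAULT, evict 3, frames=[2,1] (faults so far: 5)
  step 12: ref 1 -> HIT, frames=[2,1] (faults so far: 5)
  LRU total faults: 5
--- Optimal ---
  step 0: ref 2 -> FAULT, frames=[2,-] (faults so far: 1)
  step 1: ref 3 -> FAULT, frames=[2,3] (faults so far: 2)
  step 2: ref 2 -> HIT, frames=[2,3] (faults so far: 2)
  step 3: ref 2 -> HIT, frames=[2,3] (faults so far: 2)
  step 4: ref 3 -> HIT, frames=[2,3] (faults so far: 2)
  step 5: ref 1 -> FAULT, evict 2, frames=[1,3] (faults so far: 3)
  step 6: ref 3 -> HIT, frames=[1,3] (faults so far: 3)
  step 7: ref 2 -> FAULT, evict 3, frames=[1,2] (faults so far: 4)
  step 8: ref 2 -> HIT, frames=[1,2] (faults so far: 4)
  step 9: ref 2 -> HIT, frames=[1,2] (faults so far: 4)
  step 10: ref 2 -> HIT, frames=[1,2] (faults so far: 4)
  step 11: ref 1 -> HIT, frames=[1,2] (faults so far: 4)
  step 12: ref 1 -> HIT, frames=[1,2] (faults so far: 4)
  Optimal total faults: 4

Answer: 4 5 4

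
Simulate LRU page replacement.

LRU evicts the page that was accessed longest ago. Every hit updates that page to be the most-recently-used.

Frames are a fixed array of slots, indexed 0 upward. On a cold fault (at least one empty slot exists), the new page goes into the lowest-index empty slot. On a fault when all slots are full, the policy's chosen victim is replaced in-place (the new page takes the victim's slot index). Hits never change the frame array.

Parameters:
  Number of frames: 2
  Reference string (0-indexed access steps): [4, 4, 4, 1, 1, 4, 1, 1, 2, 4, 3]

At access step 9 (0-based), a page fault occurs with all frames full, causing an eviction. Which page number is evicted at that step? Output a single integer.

Answer: 1

Derivation:
Step 0: ref 4 -> FAULT, frames=[4,-]
Step 1: ref 4 -> HIT, frames=[4,-]
Step 2: ref 4 -> HIT, frames=[4,-]
Step 3: ref 1 -> FAULT, frames=[4,1]
Step 4: ref 1 -> HIT, frames=[4,1]
Step 5: ref 4 -> HIT, frames=[4,1]
Step 6: ref 1 -> HIT, frames=[4,1]
Step 7: ref 1 -> HIT, frames=[4,1]
Step 8: ref 2 -> FAULT, evict 4, frames=[2,1]
Step 9: ref 4 -> FAULT, evict 1, frames=[2,4]
At step 9: evicted page 1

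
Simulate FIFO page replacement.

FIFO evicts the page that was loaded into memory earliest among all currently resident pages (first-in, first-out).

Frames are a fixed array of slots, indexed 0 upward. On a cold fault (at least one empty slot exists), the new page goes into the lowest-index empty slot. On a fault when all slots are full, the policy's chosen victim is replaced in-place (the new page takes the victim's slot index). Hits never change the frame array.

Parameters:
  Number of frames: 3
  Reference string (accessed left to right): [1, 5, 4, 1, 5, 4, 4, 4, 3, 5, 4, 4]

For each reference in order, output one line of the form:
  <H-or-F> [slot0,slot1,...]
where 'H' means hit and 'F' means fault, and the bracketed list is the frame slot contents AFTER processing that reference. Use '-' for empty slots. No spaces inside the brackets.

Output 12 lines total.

F [1,-,-]
F [1,5,-]
F [1,5,4]
H [1,5,4]
H [1,5,4]
H [1,5,4]
H [1,5,4]
H [1,5,4]
F [3,5,4]
H [3,5,4]
H [3,5,4]
H [3,5,4]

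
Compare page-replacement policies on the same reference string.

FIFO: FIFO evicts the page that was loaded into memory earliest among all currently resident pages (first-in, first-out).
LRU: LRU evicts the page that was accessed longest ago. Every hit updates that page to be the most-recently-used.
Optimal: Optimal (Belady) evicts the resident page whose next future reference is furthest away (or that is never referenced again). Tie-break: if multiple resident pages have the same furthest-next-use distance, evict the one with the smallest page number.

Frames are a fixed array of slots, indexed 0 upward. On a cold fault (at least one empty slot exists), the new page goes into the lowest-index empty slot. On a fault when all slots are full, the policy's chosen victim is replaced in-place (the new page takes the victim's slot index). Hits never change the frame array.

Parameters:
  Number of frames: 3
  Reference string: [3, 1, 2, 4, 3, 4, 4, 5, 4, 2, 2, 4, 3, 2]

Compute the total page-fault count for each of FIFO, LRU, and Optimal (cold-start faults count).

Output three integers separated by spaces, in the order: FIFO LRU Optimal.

--- FIFO ---
  step 0: ref 3 -> FAULT, frames=[3,-,-] (faults so far: 1)
  step 1: ref 1 -> FAULT, frames=[3,1,-] (faults so far: 2)
  step 2: ref 2 -> FAULT, frames=[3,1,2] (faults so far: 3)
  step 3: ref 4 -> FAULT, evict 3, frames=[4,1,2] (faults so far: 4)
  step 4: ref 3 -> FAULT, evict 1, frames=[4,3,2] (faults so far: 5)
  step 5: ref 4 -> HIT, frames=[4,3,2] (faults so far: 5)
  step 6: ref 4 -> HIT, frames=[4,3,2] (faults so far: 5)
  step 7: ref 5 -> FAULT, evict 2, frames=[4,3,5] (faults so far: 6)
  step 8: ref 4 -> HIT, frames=[4,3,5] (faults so far: 6)
  step 9: ref 2 -> FAULT, evict 4, frames=[2,3,5] (faults so far: 7)
  step 10: ref 2 -> HIT, frames=[2,3,5] (faults so far: 7)
  step 11: ref 4 -> FAULT, evict 3, frames=[2,4,5] (faults so far: 8)
  step 12: ref 3 -> FAULT, evict 5, frames=[2,4,3] (faults so far: 9)
  step 13: ref 2 -> HIT, frames=[2,4,3] (faults so far: 9)
  FIFO total faults: 9
--- LRU ---
  step 0: ref 3 -> FAULT, frames=[3,-,-] (faults so far: 1)
  step 1: ref 1 -> FAULT, frames=[3,1,-] (faults so far: 2)
  step 2: ref 2 -> FAULT, frames=[3,1,2] (faults so far: 3)
  step 3: ref 4 -> FAULT, evict 3, frames=[4,1,2] (faults so far: 4)
  step 4: ref 3 -> FAULT, evict 1, frames=[4,3,2] (faults so far: 5)
  step 5: ref 4 -> HIT, frames=[4,3,2] (faults so far: 5)
  step 6: ref 4 -> HIT, frames=[4,3,2] (faults so far: 5)
  step 7: ref 5 -> FAULT, evict 2, frames=[4,3,5] (faults so far: 6)
  step 8: ref 4 -> HIT, frames=[4,3,5] (faults so far: 6)
  step 9: ref 2 -> FAULT, evict 3, frames=[4,2,5] (faults so far: 7)
  step 10: ref 2 -> HIT, frames=[4,2,5] (faults so far: 7)
  step 11: ref 4 -> HIT, frames=[4,2,5] (faults so far: 7)
  step 12: ref 3 -> FAULT, evict 5, frames=[4,2,3] (faults so far: 8)
  step 13: ref 2 -> HIT, frames=[4,2,3] (faults so far: 8)
  LRU total faults: 8
--- Optimal ---
  step 0: ref 3 -> FAULT, frames=[3,-,-] (faults so far: 1)
  step 1: ref 1 -> FAULT, frames=[3,1,-] (faults so far: 2)
  step 2: ref 2 -> FAULT, frames=[3,1,2] (faults so far: 3)
  step 3: ref 4 -> FAULT, evict 1, frames=[3,4,2] (faults so far: 4)
  step 4: ref 3 -> HIT, frames=[3,4,2] (faults so far: 4)
  step 5: ref 4 -> HIT, frames=[3,4,2] (faults so far: 4)
  step 6: ref 4 -> HIT, frames=[3,4,2] (faults so far: 4)
  step 7: ref 5 -> FAULT, evict 3, frames=[5,4,2] (faults so far: 5)
  step 8: ref 4 -> HIT, frames=[5,4,2] (faults so far: 5)
  step 9: ref 2 -> HIT, frames=[5,4,2] (faults so far: 5)
  step 10: ref 2 -> HIT, frames=[5,4,2] (faults so far: 5)
  step 11: ref 4 -> HIT, frames=[5,4,2] (faults so far: 5)
  step 12: ref 3 -> FAULT, evict 4, frames=[5,3,2] (faults so far: 6)
  step 13: ref 2 -> HIT, frames=[5,3,2] (faults so far: 6)
  Optimal total faults: 6

Answer: 9 8 6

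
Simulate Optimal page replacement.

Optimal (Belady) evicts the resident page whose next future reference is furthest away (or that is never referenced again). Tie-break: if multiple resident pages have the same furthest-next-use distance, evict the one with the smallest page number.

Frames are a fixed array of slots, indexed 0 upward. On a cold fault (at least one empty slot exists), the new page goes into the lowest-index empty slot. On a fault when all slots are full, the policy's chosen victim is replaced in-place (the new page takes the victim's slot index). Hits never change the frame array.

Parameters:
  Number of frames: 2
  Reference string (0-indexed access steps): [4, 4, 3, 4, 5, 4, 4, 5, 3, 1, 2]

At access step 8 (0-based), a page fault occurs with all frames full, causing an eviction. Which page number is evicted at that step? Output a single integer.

Step 0: ref 4 -> FAULT, frames=[4,-]
Step 1: ref 4 -> HIT, frames=[4,-]
Step 2: ref 3 -> FAULT, frames=[4,3]
Step 3: ref 4 -> HIT, frames=[4,3]
Step 4: ref 5 -> FAULT, evict 3, frames=[4,5]
Step 5: ref 4 -> HIT, frames=[4,5]
Step 6: ref 4 -> HIT, frames=[4,5]
Step 7: ref 5 -> HIT, frames=[4,5]
Step 8: ref 3 -> FAULT, evict 4, frames=[3,5]
At step 8: evicted page 4

Answer: 4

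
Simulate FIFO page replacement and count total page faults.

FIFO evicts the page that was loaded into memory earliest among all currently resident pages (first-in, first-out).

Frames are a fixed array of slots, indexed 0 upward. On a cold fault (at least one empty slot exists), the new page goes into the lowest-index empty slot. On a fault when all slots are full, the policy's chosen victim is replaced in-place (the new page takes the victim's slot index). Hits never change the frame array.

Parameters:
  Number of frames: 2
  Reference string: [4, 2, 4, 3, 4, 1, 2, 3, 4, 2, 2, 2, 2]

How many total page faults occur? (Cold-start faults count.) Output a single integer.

Step 0: ref 4 → FAULT, frames=[4,-]
Step 1: ref 2 → FAULT, frames=[4,2]
Step 2: ref 4 → HIT, frames=[4,2]
Step 3: ref 3 → FAULT (evict 4), frames=[3,2]
Step 4: ref 4 → FAULT (evict 2), frames=[3,4]
Step 5: ref 1 → FAULT (evict 3), frames=[1,4]
Step 6: ref 2 → FAULT (evict 4), frames=[1,2]
Step 7: ref 3 → FAULT (evict 1), frames=[3,2]
Step 8: ref 4 → FAULT (evict 2), frames=[3,4]
Step 9: ref 2 → FAULT (evict 3), frames=[2,4]
Step 10: ref 2 → HIT, frames=[2,4]
Step 11: ref 2 → HIT, frames=[2,4]
Step 12: ref 2 → HIT, frames=[2,4]
Total faults: 9

Answer: 9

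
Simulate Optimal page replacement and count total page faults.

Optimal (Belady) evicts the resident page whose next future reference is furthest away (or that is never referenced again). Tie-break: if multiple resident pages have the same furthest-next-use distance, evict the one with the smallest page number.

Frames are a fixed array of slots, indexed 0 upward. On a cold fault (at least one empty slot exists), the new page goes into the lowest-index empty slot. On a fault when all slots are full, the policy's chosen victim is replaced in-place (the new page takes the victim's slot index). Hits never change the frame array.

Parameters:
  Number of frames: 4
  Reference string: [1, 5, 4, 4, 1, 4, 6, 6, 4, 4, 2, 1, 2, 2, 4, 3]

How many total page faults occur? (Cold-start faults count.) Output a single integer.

Step 0: ref 1 → FAULT, frames=[1,-,-,-]
Step 1: ref 5 → FAULT, frames=[1,5,-,-]
Step 2: ref 4 → FAULT, frames=[1,5,4,-]
Step 3: ref 4 → HIT, frames=[1,5,4,-]
Step 4: ref 1 → HIT, frames=[1,5,4,-]
Step 5: ref 4 → HIT, frames=[1,5,4,-]
Step 6: ref 6 → FAULT, frames=[1,5,4,6]
Step 7: ref 6 → HIT, frames=[1,5,4,6]
Step 8: ref 4 → HIT, frames=[1,5,4,6]
Step 9: ref 4 → HIT, frames=[1,5,4,6]
Step 10: ref 2 → FAULT (evict 5), frames=[1,2,4,6]
Step 11: ref 1 → HIT, frames=[1,2,4,6]
Step 12: ref 2 → HIT, frames=[1,2,4,6]
Step 13: ref 2 → HIT, frames=[1,2,4,6]
Step 14: ref 4 → HIT, frames=[1,2,4,6]
Step 15: ref 3 → FAULT (evict 1), frames=[3,2,4,6]
Total faults: 6

Answer: 6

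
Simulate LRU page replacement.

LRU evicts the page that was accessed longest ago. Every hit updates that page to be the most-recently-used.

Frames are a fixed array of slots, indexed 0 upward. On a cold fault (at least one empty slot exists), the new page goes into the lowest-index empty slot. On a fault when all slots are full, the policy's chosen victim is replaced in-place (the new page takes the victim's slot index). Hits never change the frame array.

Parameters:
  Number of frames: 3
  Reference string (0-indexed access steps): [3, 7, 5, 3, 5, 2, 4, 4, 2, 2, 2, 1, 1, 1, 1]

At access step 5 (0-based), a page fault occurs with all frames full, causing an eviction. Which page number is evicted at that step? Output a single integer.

Step 0: ref 3 -> FAULT, frames=[3,-,-]
Step 1: ref 7 -> FAULT, frames=[3,7,-]
Step 2: ref 5 -> FAULT, frames=[3,7,5]
Step 3: ref 3 -> HIT, frames=[3,7,5]
Step 4: ref 5 -> HIT, frames=[3,7,5]
Step 5: ref 2 -> FAULT, evict 7, frames=[3,2,5]
At step 5: evicted page 7

Answer: 7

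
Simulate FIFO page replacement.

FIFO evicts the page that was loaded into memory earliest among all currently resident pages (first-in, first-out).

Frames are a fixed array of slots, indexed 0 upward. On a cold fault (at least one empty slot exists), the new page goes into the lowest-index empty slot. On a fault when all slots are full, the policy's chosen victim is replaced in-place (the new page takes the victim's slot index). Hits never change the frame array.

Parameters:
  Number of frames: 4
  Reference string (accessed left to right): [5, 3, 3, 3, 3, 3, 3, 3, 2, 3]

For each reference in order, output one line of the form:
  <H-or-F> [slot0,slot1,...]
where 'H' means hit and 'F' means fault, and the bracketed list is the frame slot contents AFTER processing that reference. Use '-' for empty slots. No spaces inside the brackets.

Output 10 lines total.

F [5,-,-,-]
F [5,3,-,-]
H [5,3,-,-]
H [5,3,-,-]
H [5,3,-,-]
H [5,3,-,-]
H [5,3,-,-]
H [5,3,-,-]
F [5,3,2,-]
H [5,3,2,-]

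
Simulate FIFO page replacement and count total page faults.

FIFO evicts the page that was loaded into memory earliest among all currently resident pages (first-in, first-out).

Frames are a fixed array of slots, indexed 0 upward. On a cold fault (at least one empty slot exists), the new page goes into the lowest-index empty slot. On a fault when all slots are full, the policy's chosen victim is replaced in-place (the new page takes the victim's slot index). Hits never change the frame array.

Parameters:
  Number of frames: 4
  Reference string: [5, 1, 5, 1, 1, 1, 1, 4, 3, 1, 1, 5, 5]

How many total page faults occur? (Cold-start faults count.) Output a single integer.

Answer: 4

Derivation:
Step 0: ref 5 → FAULT, frames=[5,-,-,-]
Step 1: ref 1 → FAULT, frames=[5,1,-,-]
Step 2: ref 5 → HIT, frames=[5,1,-,-]
Step 3: ref 1 → HIT, frames=[5,1,-,-]
Step 4: ref 1 → HIT, frames=[5,1,-,-]
Step 5: ref 1 → HIT, frames=[5,1,-,-]
Step 6: ref 1 → HIT, frames=[5,1,-,-]
Step 7: ref 4 → FAULT, frames=[5,1,4,-]
Step 8: ref 3 → FAULT, frames=[5,1,4,3]
Step 9: ref 1 → HIT, frames=[5,1,4,3]
Step 10: ref 1 → HIT, frames=[5,1,4,3]
Step 11: ref 5 → HIT, frames=[5,1,4,3]
Step 12: ref 5 → HIT, frames=[5,1,4,3]
Total faults: 4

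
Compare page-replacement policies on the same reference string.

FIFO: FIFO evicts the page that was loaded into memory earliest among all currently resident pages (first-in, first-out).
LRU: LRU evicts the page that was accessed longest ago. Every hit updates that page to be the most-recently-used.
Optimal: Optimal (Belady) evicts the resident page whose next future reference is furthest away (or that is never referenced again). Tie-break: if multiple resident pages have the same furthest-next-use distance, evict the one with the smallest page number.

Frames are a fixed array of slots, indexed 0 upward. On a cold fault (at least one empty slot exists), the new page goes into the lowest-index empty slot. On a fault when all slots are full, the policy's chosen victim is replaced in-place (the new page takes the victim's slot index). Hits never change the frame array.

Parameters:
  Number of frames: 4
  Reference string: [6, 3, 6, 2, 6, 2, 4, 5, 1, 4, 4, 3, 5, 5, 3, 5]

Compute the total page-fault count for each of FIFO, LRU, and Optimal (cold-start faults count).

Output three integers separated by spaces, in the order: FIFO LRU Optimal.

Answer: 7 7 6

Derivation:
--- FIFO ---
  step 0: ref 6 -> FAULT, frames=[6,-,-,-] (faults so far: 1)
  step 1: ref 3 -> FAULT, frames=[6,3,-,-] (faults so far: 2)
  step 2: ref 6 -> HIT, frames=[6,3,-,-] (faults so far: 2)
  step 3: ref 2 -> FAULT, frames=[6,3,2,-] (faults so far: 3)
  step 4: ref 6 -> HIT, frames=[6,3,2,-] (faults so far: 3)
  step 5: ref 2 -> HIT, frames=[6,3,2,-] (faults so far: 3)
  step 6: ref 4 -> FAULT, frames=[6,3,2,4] (faults so far: 4)
  step 7: ref 5 -> FAULT, evict 6, frames=[5,3,2,4] (faults so far: 5)
  step 8: ref 1 -> FAULT, evict 3, frames=[5,1,2,4] (faults so far: 6)
  step 9: ref 4 -> HIT, frames=[5,1,2,4] (faults so far: 6)
  step 10: ref 4 -> HIT, frames=[5,1,2,4] (faults so far: 6)
  step 11: ref 3 -> FAULT, evict 2, frames=[5,1,3,4] (faults so far: 7)
  step 12: ref 5 -> HIT, frames=[5,1,3,4] (faults so far: 7)
  step 13: ref 5 -> HIT, frames=[5,1,3,4] (faults so far: 7)
  step 14: ref 3 -> HIT, frames=[5,1,3,4] (faults so far: 7)
  step 15: ref 5 -> HIT, frames=[5,1,3,4] (faults so far: 7)
  FIFO total faults: 7
--- LRU ---
  step 0: ref 6 -> FAULT, frames=[6,-,-,-] (faults so far: 1)
  step 1: ref 3 -> FAULT, frames=[6,3,-,-] (faults so far: 2)
  step 2: ref 6 -> HIT, frames=[6,3,-,-] (faults so far: 2)
  step 3: ref 2 -> FAULT, frames=[6,3,2,-] (faults so far: 3)
  step 4: ref 6 -> HIT, frames=[6,3,2,-] (faults so far: 3)
  step 5: ref 2 -> HIT, frames=[6,3,2,-] (faults so far: 3)
  step 6: ref 4 -> FAULT, frames=[6,3,2,4] (faults so far: 4)
  step 7: ref 5 -> FAULT, evict 3, frames=[6,5,2,4] (faults so far: 5)
  step 8: ref 1 -> FAULT, evict 6, frames=[1,5,2,4] (faults so far: 6)
  step 9: ref 4 -> HIT, frames=[1,5,2,4] (faults so far: 6)
  step 10: ref 4 -> HIT, frames=[1,5,2,4] (faults so far: 6)
  step 11: ref 3 -> FAULT, evict 2, frames=[1,5,3,4] (faults so far: 7)
  step 12: ref 5 -> HIT, frames=[1,5,3,4] (faults so far: 7)
  step 13: ref 5 -> HIT, frames=[1,5,3,4] (faults so far: 7)
  step 14: ref 3 -> HIT, frames=[1,5,3,4] (faults so far: 7)
  step 15: ref 5 -> HIT, frames=[1,5,3,4] (faults so far: 7)
  LRU total faults: 7
--- Optimal ---
  step 0: ref 6 -> FAULT, frames=[6,-,-,-] (faults so far: 1)
  step 1: ref 3 -> FAULT, frames=[6,3,-,-] (faults so far: 2)
  step 2: ref 6 -> HIT, frames=[6,3,-,-] (faults so far: 2)
  step 3: ref 2 -> FAULT, frames=[6,3,2,-] (faults so far: 3)
  step 4: ref 6 -> HIT, frames=[6,3,2,-] (faults so far: 3)
  step 5: ref 2 -> HIT, frames=[6,3,2,-] (faults so far: 3)
  step 6: ref 4 -> FAULT, frames=[6,3,2,4] (faults so far: 4)
  step 7: ref 5 -> FAULT, evict 2, frames=[6,3,5,4] (faults so far: 5)
  step 8: ref 1 -> FAULT, evict 6, frames=[1,3,5,4] (faults so far: 6)
  step 9: ref 4 -> HIT, frames=[1,3,5,4] (faults so far: 6)
  step 10: ref 4 -> HIT, frames=[1,3,5,4] (faults so far: 6)
  step 11: ref 3 -> HIT, frames=[1,3,5,4] (faults so far: 6)
  step 12: ref 5 -> HIT, frames=[1,3,5,4] (faults so far: 6)
  step 13: ref 5 -> HIT, frames=[1,3,5,4] (faults so far: 6)
  step 14: ref 3 -> HIT, frames=[1,3,5,4] (faults so far: 6)
  step 15: ref 5 -> HIT, frames=[1,3,5,4] (faults so far: 6)
  Optimal total faults: 6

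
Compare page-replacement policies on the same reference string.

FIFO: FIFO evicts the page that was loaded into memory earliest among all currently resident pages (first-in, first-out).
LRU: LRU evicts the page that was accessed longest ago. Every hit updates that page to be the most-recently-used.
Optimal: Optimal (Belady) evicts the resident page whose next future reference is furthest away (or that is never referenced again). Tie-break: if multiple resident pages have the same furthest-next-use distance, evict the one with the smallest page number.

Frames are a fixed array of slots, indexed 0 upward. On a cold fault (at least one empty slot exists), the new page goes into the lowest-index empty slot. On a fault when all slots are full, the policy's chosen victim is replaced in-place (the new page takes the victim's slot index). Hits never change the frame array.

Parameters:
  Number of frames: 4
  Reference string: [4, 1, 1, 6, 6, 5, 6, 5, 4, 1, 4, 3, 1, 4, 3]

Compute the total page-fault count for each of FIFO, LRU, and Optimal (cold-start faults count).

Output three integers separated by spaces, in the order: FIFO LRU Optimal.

--- FIFO ---
  step 0: ref 4 -> FAULT, frames=[4,-,-,-] (faults so far: 1)
  step 1: ref 1 -> FAULT, frames=[4,1,-,-] (faults so far: 2)
  step 2: ref 1 -> HIT, frames=[4,1,-,-] (faults so far: 2)
  step 3: ref 6 -> FAULT, frames=[4,1,6,-] (faults so far: 3)
  step 4: ref 6 -> HIT, frames=[4,1,6,-] (faults so far: 3)
  step 5: ref 5 -> FAULT, frames=[4,1,6,5] (faults so far: 4)
  step 6: ref 6 -> HIT, frames=[4,1,6,5] (faults so far: 4)
  step 7: ref 5 -> HIT, frames=[4,1,6,5] (faults so far: 4)
  step 8: ref 4 -> HIT, frames=[4,1,6,5] (faults so far: 4)
  step 9: ref 1 -> HIT, frames=[4,1,6,5] (faults so far: 4)
  step 10: ref 4 -> HIT, frames=[4,1,6,5] (faults so far: 4)
  step 11: ref 3 -> FAULT, evict 4, frames=[3,1,6,5] (faults so far: 5)
  step 12: ref 1 -> HIT, frames=[3,1,6,5] (faults so far: 5)
  step 13: ref 4 -> FAULT, evict 1, frames=[3,4,6,5] (faults so far: 6)
  step 14: ref 3 -> HIT, frames=[3,4,6,5] (faults so far: 6)
  FIFO total faults: 6
--- LRU ---
  step 0: ref 4 -> FAULT, frames=[4,-,-,-] (faults so far: 1)
  step 1: ref 1 -> FAULT, frames=[4,1,-,-] (faults so far: 2)
  step 2: ref 1 -> HIT, frames=[4,1,-,-] (faults so far: 2)
  step 3: ref 6 -> FAULT, frames=[4,1,6,-] (faults so far: 3)
  step 4: ref 6 -> HIT, frames=[4,1,6,-] (faults so far: 3)
  step 5: ref 5 -> FAULT, frames=[4,1,6,5] (faults so far: 4)
  step 6: ref 6 -> HIT, frames=[4,1,6,5] (faults so far: 4)
  step 7: ref 5 -> HIT, frames=[4,1,6,5] (faults so far: 4)
  step 8: ref 4 -> HIT, frames=[4,1,6,5] (faults so far: 4)
  step 9: ref 1 -> HIT, frames=[4,1,6,5] (faults so far: 4)
  step 10: ref 4 -> HIT, frames=[4,1,6,5] (faults so far: 4)
  step 11: ref 3 -> FAULT, evict 6, frames=[4,1,3,5] (faults so far: 5)
  step 12: ref 1 -> HIT, frames=[4,1,3,5] (faults so far: 5)
  step 13: ref 4 -> HIT, frames=[4,1,3,5] (faults so far: 5)
  step 14: ref 3 -> HIT, frames=[4,1,3,5] (faults so far: 5)
  LRU total faults: 5
--- Optimal ---
  step 0: ref 4 -> FAULT, frames=[4,-,-,-] (faults so far: 1)
  step 1: ref 1 -> FAULT, frames=[4,1,-,-] (faults so far: 2)
  step 2: ref 1 -> HIT, frames=[4,1,-,-] (faults so far: 2)
  step 3: ref 6 -> FAULT, frames=[4,1,6,-] (faults so far: 3)
  step 4: ref 6 -> HIT, frames=[4,1,6,-] (faults so far: 3)
  step 5: ref 5 -> FAULT, frames=[4,1,6,5] (faults so far: 4)
  step 6: ref 6 -> HIT, frames=[4,1,6,5] (faults so far: 4)
  step 7: ref 5 -> HIT, frames=[4,1,6,5] (faults so far: 4)
  step 8: ref 4 -> HIT, frames=[4,1,6,5] (faults so far: 4)
  step 9: ref 1 -> HIT, frames=[4,1,6,5] (faults so far: 4)
  step 10: ref 4 -> HIT, frames=[4,1,6,5] (faults so far: 4)
  step 11: ref 3 -> FAULT, evict 5, frames=[4,1,6,3] (faults so far: 5)
  step 12: ref 1 -> HIT, frames=[4,1,6,3] (faults so far: 5)
  step 13: ref 4 -> HIT, frames=[4,1,6,3] (faults so far: 5)
  step 14: ref 3 -> HIT, frames=[4,1,6,3] (faults so far: 5)
  Optimal total faults: 5

Answer: 6 5 5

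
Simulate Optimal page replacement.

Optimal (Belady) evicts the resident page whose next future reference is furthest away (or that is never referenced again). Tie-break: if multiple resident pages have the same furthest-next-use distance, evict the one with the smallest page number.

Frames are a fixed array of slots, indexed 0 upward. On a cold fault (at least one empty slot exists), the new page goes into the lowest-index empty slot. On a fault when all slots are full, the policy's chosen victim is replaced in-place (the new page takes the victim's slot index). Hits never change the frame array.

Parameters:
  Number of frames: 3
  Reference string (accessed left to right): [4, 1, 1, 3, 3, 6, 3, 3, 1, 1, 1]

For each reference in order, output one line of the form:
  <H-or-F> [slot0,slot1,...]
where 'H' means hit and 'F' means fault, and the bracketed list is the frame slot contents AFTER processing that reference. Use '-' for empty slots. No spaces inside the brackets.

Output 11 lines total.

F [4,-,-]
F [4,1,-]
H [4,1,-]
F [4,1,3]
H [4,1,3]
F [6,1,3]
H [6,1,3]
H [6,1,3]
H [6,1,3]
H [6,1,3]
H [6,1,3]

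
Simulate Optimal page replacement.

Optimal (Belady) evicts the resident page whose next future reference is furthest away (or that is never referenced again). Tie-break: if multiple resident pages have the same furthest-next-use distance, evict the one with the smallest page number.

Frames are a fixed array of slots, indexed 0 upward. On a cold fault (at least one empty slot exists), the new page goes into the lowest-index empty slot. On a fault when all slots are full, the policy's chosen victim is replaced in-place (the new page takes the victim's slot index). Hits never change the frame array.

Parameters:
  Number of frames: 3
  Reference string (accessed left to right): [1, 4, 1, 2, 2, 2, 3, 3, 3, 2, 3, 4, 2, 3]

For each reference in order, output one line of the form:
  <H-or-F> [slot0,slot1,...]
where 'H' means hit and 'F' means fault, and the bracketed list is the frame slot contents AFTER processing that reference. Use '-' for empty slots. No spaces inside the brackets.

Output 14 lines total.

F [1,-,-]
F [1,4,-]
H [1,4,-]
F [1,4,2]
H [1,4,2]
H [1,4,2]
F [3,4,2]
H [3,4,2]
H [3,4,2]
H [3,4,2]
H [3,4,2]
H [3,4,2]
H [3,4,2]
H [3,4,2]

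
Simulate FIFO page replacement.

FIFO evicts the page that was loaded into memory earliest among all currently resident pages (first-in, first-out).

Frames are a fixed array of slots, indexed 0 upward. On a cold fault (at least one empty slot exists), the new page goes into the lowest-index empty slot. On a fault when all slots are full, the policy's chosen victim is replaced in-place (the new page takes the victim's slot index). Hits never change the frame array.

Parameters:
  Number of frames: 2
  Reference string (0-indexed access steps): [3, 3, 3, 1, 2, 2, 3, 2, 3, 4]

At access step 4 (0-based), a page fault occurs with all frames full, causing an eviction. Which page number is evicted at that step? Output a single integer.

Step 0: ref 3 -> FAULT, frames=[3,-]
Step 1: ref 3 -> HIT, frames=[3,-]
Step 2: ref 3 -> HIT, frames=[3,-]
Step 3: ref 1 -> FAULT, frames=[3,1]
Step 4: ref 2 -> FAULT, evict 3, frames=[2,1]
At step 4: evicted page 3

Answer: 3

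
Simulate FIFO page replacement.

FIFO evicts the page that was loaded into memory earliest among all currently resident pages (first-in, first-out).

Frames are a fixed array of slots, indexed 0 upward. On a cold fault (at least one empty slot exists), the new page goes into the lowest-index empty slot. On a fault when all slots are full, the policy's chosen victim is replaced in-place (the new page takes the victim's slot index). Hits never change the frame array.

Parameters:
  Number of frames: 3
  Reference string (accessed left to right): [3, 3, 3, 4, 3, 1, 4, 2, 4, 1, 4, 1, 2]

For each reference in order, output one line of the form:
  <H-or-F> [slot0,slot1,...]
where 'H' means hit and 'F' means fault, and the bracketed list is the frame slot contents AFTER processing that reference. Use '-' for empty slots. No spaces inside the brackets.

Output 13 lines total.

F [3,-,-]
H [3,-,-]
H [3,-,-]
F [3,4,-]
H [3,4,-]
F [3,4,1]
H [3,4,1]
F [2,4,1]
H [2,4,1]
H [2,4,1]
H [2,4,1]
H [2,4,1]
H [2,4,1]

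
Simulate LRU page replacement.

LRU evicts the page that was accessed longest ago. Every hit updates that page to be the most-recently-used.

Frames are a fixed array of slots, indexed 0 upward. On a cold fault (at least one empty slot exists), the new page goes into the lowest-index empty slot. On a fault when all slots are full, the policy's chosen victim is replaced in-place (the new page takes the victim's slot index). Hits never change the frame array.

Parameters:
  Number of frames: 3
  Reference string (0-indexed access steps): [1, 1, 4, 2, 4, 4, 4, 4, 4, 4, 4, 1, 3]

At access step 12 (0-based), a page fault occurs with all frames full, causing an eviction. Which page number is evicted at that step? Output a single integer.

Answer: 2

Derivation:
Step 0: ref 1 -> FAULT, frames=[1,-,-]
Step 1: ref 1 -> HIT, frames=[1,-,-]
Step 2: ref 4 -> FAULT, frames=[1,4,-]
Step 3: ref 2 -> FAULT, frames=[1,4,2]
Step 4: ref 4 -> HIT, frames=[1,4,2]
Step 5: ref 4 -> HIT, frames=[1,4,2]
Step 6: ref 4 -> HIT, frames=[1,4,2]
Step 7: ref 4 -> HIT, frames=[1,4,2]
Step 8: ref 4 -> HIT, frames=[1,4,2]
Step 9: ref 4 -> HIT, frames=[1,4,2]
Step 10: ref 4 -> HIT, frames=[1,4,2]
Step 11: ref 1 -> HIT, frames=[1,4,2]
Step 12: ref 3 -> FAULT, evict 2, frames=[1,4,3]
At step 12: evicted page 2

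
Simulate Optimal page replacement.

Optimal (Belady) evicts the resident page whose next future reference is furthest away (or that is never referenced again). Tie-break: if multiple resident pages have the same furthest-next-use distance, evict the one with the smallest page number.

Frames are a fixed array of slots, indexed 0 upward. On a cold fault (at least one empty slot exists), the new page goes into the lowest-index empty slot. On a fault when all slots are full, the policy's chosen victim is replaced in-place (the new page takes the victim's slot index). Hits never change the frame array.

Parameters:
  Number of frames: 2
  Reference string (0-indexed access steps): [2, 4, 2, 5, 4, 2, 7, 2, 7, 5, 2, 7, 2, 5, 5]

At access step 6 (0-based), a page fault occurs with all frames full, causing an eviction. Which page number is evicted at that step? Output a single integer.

Answer: 5

Derivation:
Step 0: ref 2 -> FAULT, frames=[2,-]
Step 1: ref 4 -> FAULT, frames=[2,4]
Step 2: ref 2 -> HIT, frames=[2,4]
Step 3: ref 5 -> FAULT, evict 2, frames=[5,4]
Step 4: ref 4 -> HIT, frames=[5,4]
Step 5: ref 2 -> FAULT, evict 4, frames=[5,2]
Step 6: ref 7 -> FAULT, evict 5, frames=[7,2]
At step 6: evicted page 5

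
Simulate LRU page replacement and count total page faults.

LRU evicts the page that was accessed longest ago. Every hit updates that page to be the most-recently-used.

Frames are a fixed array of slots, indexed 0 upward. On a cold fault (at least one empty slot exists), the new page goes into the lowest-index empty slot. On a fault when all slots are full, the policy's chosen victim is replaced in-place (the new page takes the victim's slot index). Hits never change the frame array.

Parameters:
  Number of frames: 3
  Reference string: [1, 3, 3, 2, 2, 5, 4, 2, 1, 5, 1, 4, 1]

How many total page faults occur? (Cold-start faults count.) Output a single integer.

Step 0: ref 1 → FAULT, frames=[1,-,-]
Step 1: ref 3 → FAULT, frames=[1,3,-]
Step 2: ref 3 → HIT, frames=[1,3,-]
Step 3: ref 2 → FAULT, frames=[1,3,2]
Step 4: ref 2 → HIT, frames=[1,3,2]
Step 5: ref 5 → FAULT (evict 1), frames=[5,3,2]
Step 6: ref 4 → FAULT (evict 3), frames=[5,4,2]
Step 7: ref 2 → HIT, frames=[5,4,2]
Step 8: ref 1 → FAULT (evict 5), frames=[1,4,2]
Step 9: ref 5 → FAULT (evict 4), frames=[1,5,2]
Step 10: ref 1 → HIT, frames=[1,5,2]
Step 11: ref 4 → FAULT (evict 2), frames=[1,5,4]
Step 12: ref 1 → HIT, frames=[1,5,4]
Total faults: 8

Answer: 8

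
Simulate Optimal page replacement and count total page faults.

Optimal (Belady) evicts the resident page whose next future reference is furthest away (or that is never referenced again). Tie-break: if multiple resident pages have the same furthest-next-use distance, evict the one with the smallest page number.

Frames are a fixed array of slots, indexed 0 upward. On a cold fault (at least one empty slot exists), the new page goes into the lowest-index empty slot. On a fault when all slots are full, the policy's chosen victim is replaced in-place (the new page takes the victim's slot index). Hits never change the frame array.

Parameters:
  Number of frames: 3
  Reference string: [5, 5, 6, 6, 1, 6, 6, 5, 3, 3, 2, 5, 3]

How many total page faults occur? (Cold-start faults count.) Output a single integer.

Answer: 5

Derivation:
Step 0: ref 5 → FAULT, frames=[5,-,-]
Step 1: ref 5 → HIT, frames=[5,-,-]
Step 2: ref 6 → FAULT, frames=[5,6,-]
Step 3: ref 6 → HIT, frames=[5,6,-]
Step 4: ref 1 → FAULT, frames=[5,6,1]
Step 5: ref 6 → HIT, frames=[5,6,1]
Step 6: ref 6 → HIT, frames=[5,6,1]
Step 7: ref 5 → HIT, frames=[5,6,1]
Step 8: ref 3 → FAULT (evict 1), frames=[5,6,3]
Step 9: ref 3 → HIT, frames=[5,6,3]
Step 10: ref 2 → FAULT (evict 6), frames=[5,2,3]
Step 11: ref 5 → HIT, frames=[5,2,3]
Step 12: ref 3 → HIT, frames=[5,2,3]
Total faults: 5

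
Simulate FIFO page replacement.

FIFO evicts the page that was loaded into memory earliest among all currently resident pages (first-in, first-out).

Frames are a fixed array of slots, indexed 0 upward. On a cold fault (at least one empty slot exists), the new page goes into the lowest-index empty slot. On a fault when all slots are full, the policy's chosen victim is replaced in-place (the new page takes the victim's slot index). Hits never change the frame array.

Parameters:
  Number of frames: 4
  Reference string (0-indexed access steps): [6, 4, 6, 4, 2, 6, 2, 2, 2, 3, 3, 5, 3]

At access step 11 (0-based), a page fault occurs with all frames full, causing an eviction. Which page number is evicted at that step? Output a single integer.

Step 0: ref 6 -> FAULT, frames=[6,-,-,-]
Step 1: ref 4 -> FAULT, frames=[6,4,-,-]
Step 2: ref 6 -> HIT, frames=[6,4,-,-]
Step 3: ref 4 -> HIT, frames=[6,4,-,-]
Step 4: ref 2 -> FAULT, frames=[6,4,2,-]
Step 5: ref 6 -> HIT, frames=[6,4,2,-]
Step 6: ref 2 -> HIT, frames=[6,4,2,-]
Step 7: ref 2 -> HIT, frames=[6,4,2,-]
Step 8: ref 2 -> HIT, frames=[6,4,2,-]
Step 9: ref 3 -> FAULT, frames=[6,4,2,3]
Step 10: ref 3 -> HIT, frames=[6,4,2,3]
Step 11: ref 5 -> FAULT, evict 6, frames=[5,4,2,3]
At step 11: evicted page 6

Answer: 6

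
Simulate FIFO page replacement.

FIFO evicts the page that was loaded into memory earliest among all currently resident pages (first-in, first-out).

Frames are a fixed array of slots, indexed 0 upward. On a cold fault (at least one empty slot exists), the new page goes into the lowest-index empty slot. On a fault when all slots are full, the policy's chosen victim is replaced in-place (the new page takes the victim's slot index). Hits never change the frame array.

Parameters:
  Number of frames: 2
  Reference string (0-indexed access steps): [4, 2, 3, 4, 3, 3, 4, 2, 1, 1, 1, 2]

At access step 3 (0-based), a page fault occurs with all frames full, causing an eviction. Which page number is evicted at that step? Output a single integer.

Answer: 2

Derivation:
Step 0: ref 4 -> FAULT, frames=[4,-]
Step 1: ref 2 -> FAULT, frames=[4,2]
Step 2: ref 3 -> FAULT, evict 4, frames=[3,2]
Step 3: ref 4 -> FAULT, evict 2, frames=[3,4]
At step 3: evicted page 2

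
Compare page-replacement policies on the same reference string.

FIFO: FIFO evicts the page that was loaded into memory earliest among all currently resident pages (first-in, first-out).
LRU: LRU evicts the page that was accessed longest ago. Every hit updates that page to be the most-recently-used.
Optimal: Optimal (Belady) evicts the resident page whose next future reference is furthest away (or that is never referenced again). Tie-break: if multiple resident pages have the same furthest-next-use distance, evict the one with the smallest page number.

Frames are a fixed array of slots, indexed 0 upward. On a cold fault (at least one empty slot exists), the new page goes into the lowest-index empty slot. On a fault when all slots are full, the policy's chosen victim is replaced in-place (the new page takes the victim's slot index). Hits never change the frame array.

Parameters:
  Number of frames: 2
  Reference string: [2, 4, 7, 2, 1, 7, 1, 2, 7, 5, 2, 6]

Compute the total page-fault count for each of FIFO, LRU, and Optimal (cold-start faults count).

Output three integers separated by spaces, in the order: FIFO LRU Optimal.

Answer: 9 11 7

Derivation:
--- FIFO ---
  step 0: ref 2 -> FAULT, frames=[2,-] (faults so far: 1)
  step 1: ref 4 -> FAULT, frames=[2,4] (faults so far: 2)
  step 2: ref 7 -> FAULT, evict 2, frames=[7,4] (faults so far: 3)
  step 3: ref 2 -> FAULT, evict 4, frames=[7,2] (faults so far: 4)
  step 4: ref 1 -> FAULT, evict 7, frames=[1,2] (faults so far: 5)
  step 5: ref 7 -> FAULT, evict 2, frames=[1,7] (faults so far: 6)
  step 6: ref 1 -> HIT, frames=[1,7] (faults so far: 6)
  step 7: ref 2 -> FAULT, evict 1, frames=[2,7] (faults so far: 7)
  step 8: ref 7 -> HIT, frames=[2,7] (faults so far: 7)
  step 9: ref 5 -> FAULT, evict 7, frames=[2,5] (faults so far: 8)
  step 10: ref 2 -> HIT, frames=[2,5] (faults so far: 8)
  step 11: ref 6 -> FAULT, evict 2, frames=[6,5] (faults so far: 9)
  FIFO total faults: 9
--- LRU ---
  step 0: ref 2 -> FAULT, frames=[2,-] (faults so far: 1)
  step 1: ref 4 -> FAULT, frames=[2,4] (faults so far: 2)
  step 2: ref 7 -> FAULT, evict 2, frames=[7,4] (faults so far: 3)
  step 3: ref 2 -> FAULT, evict 4, frames=[7,2] (faults so far: 4)
  step 4: ref 1 -> FAULT, evict 7, frames=[1,2] (faults so far: 5)
  step 5: ref 7 -> FAULT, evict 2, frames=[1,7] (faults so far: 6)
  step 6: ref 1 -> HIT, frames=[1,7] (faults so far: 6)
  step 7: ref 2 -> FAULT, evict 7, frames=[1,2] (faults so far: 7)
  step 8: ref 7 -> FAULT, evict 1, frames=[7,2] (faults so far: 8)
  step 9: ref 5 -> FAULT, evict 2, frames=[7,5] (faults so far: 9)
  step 10: ref 2 -> FAULT, evict 7, frames=[2,5] (faults so far: 10)
  step 11: ref 6 -> FAULT, evict 5, frames=[2,6] (faults so far: 11)
  LRU total faults: 11
--- Optimal ---
  step 0: ref 2 -> FAULT, frames=[2,-] (faults so far: 1)
  step 1: ref 4 -> FAULT, frames=[2,4] (faults so far: 2)
  step 2: ref 7 -> FAULT, evict 4, frames=[2,7] (faults so far: 3)
  step 3: ref 2 -> HIT, frames=[2,7] (faults so far: 3)
  step 4: ref 1 -> FAULT, evict 2, frames=[1,7] (faults so far: 4)
  step 5: ref 7 -> HIT, frames=[1,7] (faults so far: 4)
  step 6: ref 1 -> HIT, frames=[1,7] (faults so far: 4)
  step 7: ref 2 -> FAULT, evict 1, frames=[2,7] (faults so far: 5)
  step 8: ref 7 -> HIT, frames=[2,7] (faults so far: 5)
  step 9: ref 5 -> FAULT, evict 7, frames=[2,5] (faults so far: 6)
  step 10: ref 2 -> HIT, frames=[2,5] (faults so far: 6)
  step 11: ref 6 -> FAULT, evict 2, frames=[6,5] (faults so far: 7)
  Optimal total faults: 7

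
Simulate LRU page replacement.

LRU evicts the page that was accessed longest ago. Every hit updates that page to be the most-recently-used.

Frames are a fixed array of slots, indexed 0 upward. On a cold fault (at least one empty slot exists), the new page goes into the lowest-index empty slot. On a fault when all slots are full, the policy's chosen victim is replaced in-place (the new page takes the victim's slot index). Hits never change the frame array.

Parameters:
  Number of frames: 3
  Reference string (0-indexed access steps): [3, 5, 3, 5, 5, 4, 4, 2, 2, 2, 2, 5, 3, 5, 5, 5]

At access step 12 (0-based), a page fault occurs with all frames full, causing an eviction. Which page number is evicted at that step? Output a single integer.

Step 0: ref 3 -> FAULT, frames=[3,-,-]
Step 1: ref 5 -> FAULT, frames=[3,5,-]
Step 2: ref 3 -> HIT, frames=[3,5,-]
Step 3: ref 5 -> HIT, frames=[3,5,-]
Step 4: ref 5 -> HIT, frames=[3,5,-]
Step 5: ref 4 -> FAULT, frames=[3,5,4]
Step 6: ref 4 -> HIT, frames=[3,5,4]
Step 7: ref 2 -> FAULT, evict 3, frames=[2,5,4]
Step 8: ref 2 -> HIT, frames=[2,5,4]
Step 9: ref 2 -> HIT, frames=[2,5,4]
Step 10: ref 2 -> HIT, frames=[2,5,4]
Step 11: ref 5 -> HIT, frames=[2,5,4]
Step 12: ref 3 -> FAULT, evict 4, frames=[2,5,3]
At step 12: evicted page 4

Answer: 4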